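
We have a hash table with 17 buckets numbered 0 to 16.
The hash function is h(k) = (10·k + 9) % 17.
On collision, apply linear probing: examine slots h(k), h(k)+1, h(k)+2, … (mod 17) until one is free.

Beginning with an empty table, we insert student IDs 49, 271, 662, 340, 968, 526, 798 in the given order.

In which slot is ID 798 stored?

3

Insert 49: h=6, slot 6 empty => index 6.
Insert 271: h=16, slot 16 empty => index 16.
Insert 662: h=16, slot 16 occupied => index 0.
Insert 340: h=9, slot 9 empty => index 9.
Insert 968: h=16, slots 16,0 occupied => index 1.
Insert 526: h=16, slots 16,0,1 occupied => index 2.
Insert 798: h=16, slots 16,0,1,2 occupied => index 3.
Table: [662, 968, 526, 798, _, _, 49, _, _, 340, _, _, _, _, _, _, 271]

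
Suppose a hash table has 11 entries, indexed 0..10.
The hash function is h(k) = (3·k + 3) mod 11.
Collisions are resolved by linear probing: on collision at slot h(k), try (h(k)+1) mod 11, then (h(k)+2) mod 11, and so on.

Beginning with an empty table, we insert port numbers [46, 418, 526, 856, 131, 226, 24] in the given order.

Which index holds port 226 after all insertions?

1

46: h=9 -> slot 9
418: h=3 -> slot 3
526: h=8 -> slot 8
856: h=8, probe 8,9,10 -> slot 10
131: h=0 -> slot 0
226: h=10, probe 10,0,1 -> slot 1
24: h=9, probe 9,10,0,1,2 -> slot 2
Table: [131, 226, 24, 418, -, -, -, -, 526, 46, 856]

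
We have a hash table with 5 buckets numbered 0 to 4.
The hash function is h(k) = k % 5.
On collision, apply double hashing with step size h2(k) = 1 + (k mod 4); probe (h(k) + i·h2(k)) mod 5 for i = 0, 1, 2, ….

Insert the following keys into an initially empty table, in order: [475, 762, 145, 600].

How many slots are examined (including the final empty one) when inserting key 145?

3

475: h=0 → slot 0
762: h=2 → slot 2
145: h=0, h2=2, probe 0,2,4 → slot 4
600: h=0, h2=1, probe 0,1 → slot 1
Table: [475, 600, 762, _, 145]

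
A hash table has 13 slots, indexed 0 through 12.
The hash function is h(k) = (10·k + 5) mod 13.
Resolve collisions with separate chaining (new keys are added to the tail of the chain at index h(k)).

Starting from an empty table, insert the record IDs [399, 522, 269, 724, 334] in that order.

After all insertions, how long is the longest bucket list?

Insert 399: h=4, bucket 4 empty → new chain.
Insert 522: h=12, bucket 12 empty → new chain.
Insert 269: h=4, bucket 4 nonempty → append to chain.
Insert 724: h=4, bucket 4 nonempty → append to chain.
Insert 334: h=4, bucket 4 nonempty → append to chain.
Final buckets:
0: ∅
1: ∅
2: ∅
3: ∅
4: 399 -> 269 -> 724 -> 334
5: ∅
6: ∅
7: ∅
8: ∅
9: ∅
10: ∅
11: ∅
12: 522

4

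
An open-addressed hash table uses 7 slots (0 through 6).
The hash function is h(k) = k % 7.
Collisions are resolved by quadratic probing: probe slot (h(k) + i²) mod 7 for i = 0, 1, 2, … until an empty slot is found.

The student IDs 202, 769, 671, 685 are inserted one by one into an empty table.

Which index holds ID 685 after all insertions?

202 hashes to 6; slot 6 is free -> place at 6.
769 hashes to 6; 6 taken -> place at 0.
671 hashes to 6; 6,0 taken -> place at 3.
685 hashes to 6; 6,0,3 taken -> place at 1.
Table: [769, 685, _, 671, _, _, 202]

1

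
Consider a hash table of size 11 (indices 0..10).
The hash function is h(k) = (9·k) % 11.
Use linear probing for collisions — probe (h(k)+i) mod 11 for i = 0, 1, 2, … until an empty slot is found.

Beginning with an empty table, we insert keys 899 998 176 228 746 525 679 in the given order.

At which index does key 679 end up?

Insert 899: h=6, slot 6 empty → index 6.
Insert 998: h=6, slot 6 occupied → index 7.
Insert 176: h=0, slot 0 empty → index 0.
Insert 228: h=6, slots 6,7 occupied → index 8.
Insert 746: h=4, slot 4 empty → index 4.
Insert 525: h=6, slots 6,7,8 occupied → index 9.
Insert 679: h=6, slots 6,7,8,9 occupied → index 10.
Table: [176, ∅, ∅, ∅, 746, ∅, 899, 998, 228, 525, 679]

10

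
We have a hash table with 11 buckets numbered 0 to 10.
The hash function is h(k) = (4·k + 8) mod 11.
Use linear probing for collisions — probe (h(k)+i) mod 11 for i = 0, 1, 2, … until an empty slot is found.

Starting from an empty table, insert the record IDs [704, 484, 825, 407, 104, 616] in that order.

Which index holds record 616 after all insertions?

1

704 hashes to 8; slot 8 is free -> place at 8.
484 hashes to 8; 8 taken -> place at 9.
825 hashes to 8; 8,9 taken -> place at 10.
407 hashes to 8; 8,9,10 taken -> place at 0.
104 hashes to 6; slot 6 is free -> place at 6.
616 hashes to 8; 8,9,10,0 taken -> place at 1.
Table: [407, 616, -, -, -, -, 104, -, 704, 484, 825]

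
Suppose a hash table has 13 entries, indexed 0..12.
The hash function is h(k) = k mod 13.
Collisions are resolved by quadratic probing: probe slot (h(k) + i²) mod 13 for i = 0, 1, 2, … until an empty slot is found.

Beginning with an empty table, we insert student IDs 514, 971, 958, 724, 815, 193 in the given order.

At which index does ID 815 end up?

514 hashes to 7; slot 7 is free -> place at 7.
971 hashes to 9; slot 9 is free -> place at 9.
958 hashes to 9; 9 taken -> place at 10.
724 hashes to 9; 9,10 taken -> place at 0.
815 hashes to 9; 9,10,0 taken -> place at 5.
193 hashes to 11; slot 11 is free -> place at 11.
Table: [724, -, -, -, -, 815, -, 514, -, 971, 958, 193, -]

5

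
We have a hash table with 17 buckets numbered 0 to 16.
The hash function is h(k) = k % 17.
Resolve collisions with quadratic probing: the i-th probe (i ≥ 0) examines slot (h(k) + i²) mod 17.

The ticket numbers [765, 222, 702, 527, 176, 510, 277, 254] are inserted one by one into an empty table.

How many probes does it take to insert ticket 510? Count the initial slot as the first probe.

4

Insert 765: h=0, slot 0 empty → index 0.
Insert 222: h=1, slot 1 empty → index 1.
Insert 702: h=5, slot 5 empty → index 5.
Insert 527: h=0, slots 0,1 occupied → index 4.
Insert 176: h=6, slot 6 empty → index 6.
Insert 510: h=0, slots 0,1,4 occupied → index 9.
Insert 277: h=5, slots 5,6,9 occupied → index 14.
Insert 254: h=16, slot 16 empty → index 16.
Table: [765, 222, ∅, ∅, 527, 702, 176, ∅, ∅, 510, ∅, ∅, ∅, ∅, 277, ∅, 254]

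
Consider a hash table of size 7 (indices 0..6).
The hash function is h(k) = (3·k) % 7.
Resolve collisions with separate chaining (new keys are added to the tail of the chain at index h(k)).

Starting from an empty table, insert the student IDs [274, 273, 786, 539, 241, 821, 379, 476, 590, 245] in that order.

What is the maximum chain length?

Insert 274: h=3, bucket 3 empty -> new chain.
Insert 273: h=0, bucket 0 empty -> new chain.
Insert 786: h=6, bucket 6 empty -> new chain.
Insert 539: h=0, bucket 0 nonempty -> append to chain.
Insert 241: h=2, bucket 2 empty -> new chain.
Insert 821: h=6, bucket 6 nonempty -> append to chain.
Insert 379: h=3, bucket 3 nonempty -> append to chain.
Insert 476: h=0, bucket 0 nonempty -> append to chain.
Insert 590: h=6, bucket 6 nonempty -> append to chain.
Insert 245: h=0, bucket 0 nonempty -> append to chain.
Final buckets:
0: 273 -> 539 -> 476 -> 245
1: -
2: 241
3: 274 -> 379
4: -
5: -
6: 786 -> 821 -> 590

4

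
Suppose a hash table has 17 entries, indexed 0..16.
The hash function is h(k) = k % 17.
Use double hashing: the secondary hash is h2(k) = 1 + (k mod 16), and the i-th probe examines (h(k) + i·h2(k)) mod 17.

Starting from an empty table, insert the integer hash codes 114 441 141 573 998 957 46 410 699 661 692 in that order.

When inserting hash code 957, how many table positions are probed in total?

4

Insert 114: h=12, slot 12 empty => index 12.
Insert 441: h=16, slot 16 empty => index 16.
Insert 141: h=5, slot 5 empty => index 5.
Insert 573: h=12, h2=14, slot 12 occupied => index 9.
Insert 998: h=12, h2=7, slot 12 occupied => index 2.
Insert 957: h=5, h2=14, slots 5,2,16 occupied => index 13.
Insert 46: h=12, h2=15, slot 12 occupied => index 10.
Insert 410: h=2, h2=11, slots 2,13 occupied => index 7.
Insert 699: h=2, h2=12, slot 2 occupied => index 14.
Insert 661: h=15, slot 15 empty => index 15.
Insert 692: h=12, h2=5, slot 12 occupied => index 0.
Table: [692, _, 998, _, _, 141, _, 410, _, 573, 46, _, 114, 957, 699, 661, 441]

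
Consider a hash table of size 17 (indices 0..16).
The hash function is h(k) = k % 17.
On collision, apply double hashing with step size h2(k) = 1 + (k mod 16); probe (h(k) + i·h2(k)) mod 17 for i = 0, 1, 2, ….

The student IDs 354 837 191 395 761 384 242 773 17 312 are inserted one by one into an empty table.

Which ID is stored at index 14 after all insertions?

354 hashes to 14; slot 14 is free -> place at 14.
837 hashes to 4; slot 4 is free -> place at 4.
191 hashes to 4, h2=16; 4 taken -> place at 3.
395 hashes to 4, h2=12; 4 taken -> place at 16.
761 hashes to 13; slot 13 is free -> place at 13.
384 hashes to 10; slot 10 is free -> place at 10.
242 hashes to 4, h2=3; 4 taken -> place at 7.
773 hashes to 8; slot 8 is free -> place at 8.
17 hashes to 0; slot 0 is free -> place at 0.
312 hashes to 6; slot 6 is free -> place at 6.
Table: [17, ∅, ∅, 191, 837, ∅, 312, 242, 773, ∅, 384, ∅, ∅, 761, 354, ∅, 395]

354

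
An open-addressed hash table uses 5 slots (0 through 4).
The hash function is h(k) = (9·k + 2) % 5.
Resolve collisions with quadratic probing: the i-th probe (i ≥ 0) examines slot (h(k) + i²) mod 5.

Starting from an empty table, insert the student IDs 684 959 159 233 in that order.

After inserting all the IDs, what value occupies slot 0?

684 hashes to 3; slot 3 is free -> place at 3.
959 hashes to 3; 3 taken -> place at 4.
159 hashes to 3; 3,4 taken -> place at 2.
233 hashes to 4; 4 taken -> place at 0.
Table: [233, _, 159, 684, 959]

233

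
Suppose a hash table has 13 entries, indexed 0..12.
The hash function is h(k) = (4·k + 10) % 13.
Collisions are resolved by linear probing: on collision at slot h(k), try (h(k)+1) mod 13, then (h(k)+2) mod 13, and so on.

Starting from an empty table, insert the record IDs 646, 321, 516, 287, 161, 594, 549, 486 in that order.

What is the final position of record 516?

9

646: h=7 → slot 7
321: h=7, probe 7,8 → slot 8
516: h=7, probe 7,8,9 → slot 9
287: h=1 → slot 1
161: h=4 → slot 4
594: h=7, probe 7,8,9,10 → slot 10
549: h=9, probe 9,10,11 → slot 11
486: h=4, probe 4,5 → slot 5
Table: [., 287, ., ., 161, 486, ., 646, 321, 516, 594, 549, .]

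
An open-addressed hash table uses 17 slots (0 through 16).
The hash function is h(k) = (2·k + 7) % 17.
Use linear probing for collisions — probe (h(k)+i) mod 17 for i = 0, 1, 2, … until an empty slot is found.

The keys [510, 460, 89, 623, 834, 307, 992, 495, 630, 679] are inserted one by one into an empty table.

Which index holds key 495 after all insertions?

510 hashes to 7; slot 7 is free → place at 7.
460 hashes to 9; slot 9 is free → place at 9.
89 hashes to 15; slot 15 is free → place at 15.
623 hashes to 12; slot 12 is free → place at 12.
834 hashes to 9; 9 taken → place at 10.
307 hashes to 9; 9,10 taken → place at 11.
992 hashes to 2; slot 2 is free → place at 2.
495 hashes to 11; 11,12 taken → place at 13.
630 hashes to 9; 9,10,11,12,13 taken → place at 14.
679 hashes to 5; slot 5 is free → place at 5.
Table: [∅, ∅, 992, ∅, ∅, 679, ∅, 510, ∅, 460, 834, 307, 623, 495, 630, 89, ∅]

13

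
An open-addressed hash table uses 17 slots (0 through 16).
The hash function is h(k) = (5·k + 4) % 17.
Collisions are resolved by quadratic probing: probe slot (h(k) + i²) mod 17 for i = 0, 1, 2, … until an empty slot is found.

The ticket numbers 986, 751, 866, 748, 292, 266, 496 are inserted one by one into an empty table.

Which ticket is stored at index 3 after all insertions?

292

986 hashes to 4; slot 4 is free => place at 4.
751 hashes to 2; slot 2 is free => place at 2.
866 hashes to 16; slot 16 is free => place at 16.
748 hashes to 4; 4 taken => place at 5.
292 hashes to 2; 2 taken => place at 3.
266 hashes to 8; slot 8 is free => place at 8.
496 hashes to 2; 2,3 taken => place at 6.
Table: [∅, ∅, 751, 292, 986, 748, 496, ∅, 266, ∅, ∅, ∅, ∅, ∅, ∅, ∅, 866]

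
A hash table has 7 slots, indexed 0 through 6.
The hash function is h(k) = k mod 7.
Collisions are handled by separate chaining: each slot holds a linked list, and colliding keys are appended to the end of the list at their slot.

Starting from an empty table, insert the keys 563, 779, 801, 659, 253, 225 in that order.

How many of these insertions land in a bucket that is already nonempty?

3

Insert 563: h=3, bucket 3 empty → new chain.
Insert 779: h=2, bucket 2 empty → new chain.
Insert 801: h=3, bucket 3 nonempty → append to chain.
Insert 659: h=1, bucket 1 empty → new chain.
Insert 253: h=1, bucket 1 nonempty → append to chain.
Insert 225: h=1, bucket 1 nonempty → append to chain.
Final buckets:
0: _
1: 659 -> 253 -> 225
2: 779
3: 563 -> 801
4: _
5: _
6: _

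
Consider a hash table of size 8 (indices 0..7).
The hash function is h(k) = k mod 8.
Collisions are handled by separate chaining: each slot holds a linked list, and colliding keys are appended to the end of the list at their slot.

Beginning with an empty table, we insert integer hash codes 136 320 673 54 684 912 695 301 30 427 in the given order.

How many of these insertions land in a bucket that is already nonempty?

Insert 136: h=0, bucket 0 empty → new chain.
Insert 320: h=0, bucket 0 nonempty → append to chain.
Insert 673: h=1, bucket 1 empty → new chain.
Insert 54: h=6, bucket 6 empty → new chain.
Insert 684: h=4, bucket 4 empty → new chain.
Insert 912: h=0, bucket 0 nonempty → append to chain.
Insert 695: h=7, bucket 7 empty → new chain.
Insert 301: h=5, bucket 5 empty → new chain.
Insert 30: h=6, bucket 6 nonempty → append to chain.
Insert 427: h=3, bucket 3 empty → new chain.
Final buckets:
0: 136 -> 320 -> 912
1: 673
2: -
3: 427
4: 684
5: 301
6: 54 -> 30
7: 695

3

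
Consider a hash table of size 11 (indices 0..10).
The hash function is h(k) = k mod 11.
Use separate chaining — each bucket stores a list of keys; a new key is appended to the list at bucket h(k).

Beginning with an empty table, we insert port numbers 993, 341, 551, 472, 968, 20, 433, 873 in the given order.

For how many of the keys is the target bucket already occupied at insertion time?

993 → bucket 3
341 → bucket 0
551 → bucket 1
472 → bucket 10
968 → bucket 0 (collision)
20 → bucket 9
433 → bucket 4
873 → bucket 4 (collision)
Final buckets:
0: 341 -> 968
1: 551
2: -
3: 993
4: 433 -> 873
5: -
6: -
7: -
8: -
9: 20
10: 472

2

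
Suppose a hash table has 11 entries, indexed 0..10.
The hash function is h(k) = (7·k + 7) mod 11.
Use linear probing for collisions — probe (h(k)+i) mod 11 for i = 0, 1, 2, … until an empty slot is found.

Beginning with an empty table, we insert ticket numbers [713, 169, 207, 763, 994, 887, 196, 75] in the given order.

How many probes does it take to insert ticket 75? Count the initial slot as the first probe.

5

Insert 713: h=4, slot 4 empty -> index 4.
Insert 169: h=2, slot 2 empty -> index 2.
Insert 207: h=4, slot 4 occupied -> index 5.
Insert 763: h=2, slot 2 occupied -> index 3.
Insert 994: h=2, slots 2,3,4,5 occupied -> index 6.
Insert 887: h=1, slot 1 empty -> index 1.
Insert 196: h=4, slots 4,5,6 occupied -> index 7.
Insert 75: h=4, slots 4,5,6,7 occupied -> index 8.
Table: [., 887, 169, 763, 713, 207, 994, 196, 75, ., .]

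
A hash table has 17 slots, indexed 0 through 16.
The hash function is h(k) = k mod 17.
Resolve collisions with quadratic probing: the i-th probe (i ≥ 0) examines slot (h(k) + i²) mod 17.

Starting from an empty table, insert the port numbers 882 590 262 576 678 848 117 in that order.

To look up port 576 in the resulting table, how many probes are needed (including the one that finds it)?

2

Insert 882: h=15, slot 15 empty → index 15.
Insert 590: h=12, slot 12 empty → index 12.
Insert 262: h=7, slot 7 empty → index 7.
Insert 576: h=15, slot 15 occupied → index 16.
Insert 678: h=15, slots 15,16 occupied → index 2.
Insert 848: h=15, slots 15,16,2,7 occupied → index 14.
Insert 117: h=15, slots 15,16,2,7,14 occupied → index 6.
Table: [∅, ∅, 678, ∅, ∅, ∅, 117, 262, ∅, ∅, ∅, ∅, 590, ∅, 848, 882, 576]
Lookup 576: h=15, probe 15,16 → found at 16.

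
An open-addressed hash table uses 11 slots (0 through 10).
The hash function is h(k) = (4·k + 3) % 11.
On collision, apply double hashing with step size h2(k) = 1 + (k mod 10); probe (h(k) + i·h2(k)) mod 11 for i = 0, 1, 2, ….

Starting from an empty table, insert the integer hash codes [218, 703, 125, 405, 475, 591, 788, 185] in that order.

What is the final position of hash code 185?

218 hashes to 6; slot 6 is free → place at 6.
703 hashes to 10; slot 10 is free → place at 10.
125 hashes to 8; slot 8 is free → place at 8.
405 hashes to 6, h2=6; 6 taken → place at 1.
475 hashes to 0; slot 0 is free → place at 0.
591 hashes to 2; slot 2 is free → place at 2.
788 hashes to 9; slot 9 is free → place at 9.
185 hashes to 6, h2=6; 6,1 taken → place at 7.
Table: [475, 405, 591, -, -, -, 218, 185, 125, 788, 703]

7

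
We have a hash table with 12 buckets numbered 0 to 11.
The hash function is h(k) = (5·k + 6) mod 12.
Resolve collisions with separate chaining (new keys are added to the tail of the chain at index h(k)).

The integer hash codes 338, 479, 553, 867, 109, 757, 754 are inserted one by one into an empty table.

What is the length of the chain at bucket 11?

3

Insert 338: h=4, bucket 4 empty -> new chain.
Insert 479: h=1, bucket 1 empty -> new chain.
Insert 553: h=11, bucket 11 empty -> new chain.
Insert 867: h=9, bucket 9 empty -> new chain.
Insert 109: h=11, bucket 11 nonempty -> append to chain.
Insert 757: h=11, bucket 11 nonempty -> append to chain.
Insert 754: h=8, bucket 8 empty -> new chain.
Final buckets:
0: ∅
1: 479
2: ∅
3: ∅
4: 338
5: ∅
6: ∅
7: ∅
8: 754
9: 867
10: ∅
11: 553 -> 109 -> 757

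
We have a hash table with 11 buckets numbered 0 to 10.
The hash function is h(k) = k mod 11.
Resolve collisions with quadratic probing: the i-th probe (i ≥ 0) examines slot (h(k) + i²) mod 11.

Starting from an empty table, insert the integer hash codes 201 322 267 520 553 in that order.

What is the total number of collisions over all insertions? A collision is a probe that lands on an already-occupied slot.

Insert 201: h=3, slot 3 empty -> index 3.
Insert 322: h=3, slot 3 occupied -> index 4.
Insert 267: h=3, slots 3,4 occupied -> index 7.
Insert 520: h=3, slots 3,4,7 occupied -> index 1.
Insert 553: h=3, slots 3,4,7,1 occupied -> index 8.
Table: [∅, 520, ∅, 201, 322, ∅, ∅, 267, 553, ∅, ∅]

10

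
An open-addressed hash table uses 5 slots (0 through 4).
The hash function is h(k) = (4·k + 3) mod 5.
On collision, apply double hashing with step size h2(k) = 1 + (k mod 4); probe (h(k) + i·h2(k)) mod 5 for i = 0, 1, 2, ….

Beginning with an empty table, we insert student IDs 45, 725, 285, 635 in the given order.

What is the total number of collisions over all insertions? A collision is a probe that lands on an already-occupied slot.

45: h=3 -> slot 3
725: h=3, h2=2, probe 3,0 -> slot 0
285: h=3, h2=2, probe 3,0,2 -> slot 2
635: h=3, h2=4, probe 3,2,1 -> slot 1
Table: [725, 635, 285, 45, -]

5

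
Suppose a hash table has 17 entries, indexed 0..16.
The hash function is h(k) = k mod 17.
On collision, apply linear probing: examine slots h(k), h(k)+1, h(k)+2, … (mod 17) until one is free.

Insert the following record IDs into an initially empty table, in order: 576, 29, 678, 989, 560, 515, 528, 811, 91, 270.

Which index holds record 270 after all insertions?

Insert 576: h=15, slot 15 empty -> index 15.
Insert 29: h=12, slot 12 empty -> index 12.
Insert 678: h=15, slot 15 occupied -> index 16.
Insert 989: h=3, slot 3 empty -> index 3.
Insert 560: h=16, slot 16 occupied -> index 0.
Insert 515: h=5, slot 5 empty -> index 5.
Insert 528: h=1, slot 1 empty -> index 1.
Insert 811: h=12, slot 12 occupied -> index 13.
Insert 91: h=6, slot 6 empty -> index 6.
Insert 270: h=15, slots 15,16,0,1 occupied -> index 2.
Table: [560, 528, 270, 989, ., 515, 91, ., ., ., ., ., 29, 811, ., 576, 678]

2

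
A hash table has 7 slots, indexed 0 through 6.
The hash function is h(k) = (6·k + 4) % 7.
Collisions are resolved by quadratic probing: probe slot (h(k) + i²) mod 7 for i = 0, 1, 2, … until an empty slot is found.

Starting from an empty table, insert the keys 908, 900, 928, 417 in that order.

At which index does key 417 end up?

908 hashes to 6; slot 6 is free -> place at 6.
900 hashes to 0; slot 0 is free -> place at 0.
928 hashes to 0; 0 taken -> place at 1.
417 hashes to 0; 0,1 taken -> place at 4.
Table: [900, 928, ∅, ∅, 417, ∅, 908]

4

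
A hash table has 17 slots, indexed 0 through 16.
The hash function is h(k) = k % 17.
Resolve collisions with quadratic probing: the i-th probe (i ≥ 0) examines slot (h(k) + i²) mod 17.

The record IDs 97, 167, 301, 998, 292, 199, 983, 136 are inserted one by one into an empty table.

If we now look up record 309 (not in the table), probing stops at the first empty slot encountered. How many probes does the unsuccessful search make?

3

97 hashes to 12; slot 12 is free → place at 12.
167 hashes to 14; slot 14 is free → place at 14.
301 hashes to 12; 12 taken → place at 13.
998 hashes to 12; 12,13 taken → place at 16.
292 hashes to 3; slot 3 is free → place at 3.
199 hashes to 12; 12,13,16 taken → place at 4.
983 hashes to 14; 14 taken → place at 15.
136 hashes to 0; slot 0 is free → place at 0.
Table: [136, ∅, ∅, 292, 199, ∅, ∅, ∅, ∅, ∅, ∅, ∅, 97, 301, 167, 983, 998]
Lookup 309: h=3, probe 3,4,7 → slot 7 empty, not found.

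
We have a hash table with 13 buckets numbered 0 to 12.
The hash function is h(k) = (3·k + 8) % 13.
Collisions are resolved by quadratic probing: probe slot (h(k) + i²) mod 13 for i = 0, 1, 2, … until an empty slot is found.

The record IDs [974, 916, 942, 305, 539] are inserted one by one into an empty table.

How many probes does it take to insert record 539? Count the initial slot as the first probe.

Insert 974: h=5, slot 5 empty => index 5.
Insert 916: h=0, slot 0 empty => index 0.
Insert 942: h=0, slot 0 occupied => index 1.
Insert 305: h=0, slots 0,1 occupied => index 4.
Insert 539: h=0, slots 0,1,4 occupied => index 9.
Table: [916, 942, —, —, 305, 974, —, —, —, 539, —, —, —]

4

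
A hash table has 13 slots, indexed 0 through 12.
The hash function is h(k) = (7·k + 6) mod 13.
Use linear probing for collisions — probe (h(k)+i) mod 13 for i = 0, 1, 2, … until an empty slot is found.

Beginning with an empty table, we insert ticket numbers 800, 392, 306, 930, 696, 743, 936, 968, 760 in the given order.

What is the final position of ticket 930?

5

Insert 800: h=3, slot 3 empty → index 3.
Insert 392: h=7, slot 7 empty → index 7.
Insert 306: h=3, slot 3 occupied → index 4.
Insert 930: h=3, slots 3,4 occupied → index 5.
Insert 696: h=3, slots 3,4,5 occupied → index 6.
Insert 743: h=7, slot 7 occupied → index 8.
Insert 936: h=6, slots 6,7,8 occupied → index 9.
Insert 968: h=9, slot 9 occupied → index 10.
Insert 760: h=9, slots 9,10 occupied → index 11.
Table: [-, -, -, 800, 306, 930, 696, 392, 743, 936, 968, 760, -]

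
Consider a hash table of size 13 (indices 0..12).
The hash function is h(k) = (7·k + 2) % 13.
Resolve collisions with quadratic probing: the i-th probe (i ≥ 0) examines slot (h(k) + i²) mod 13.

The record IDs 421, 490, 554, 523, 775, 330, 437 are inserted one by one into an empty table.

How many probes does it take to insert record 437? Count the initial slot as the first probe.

4

421 hashes to 11; slot 11 is free → place at 11.
490 hashes to 0; slot 0 is free → place at 0.
554 hashes to 6; slot 6 is free → place at 6.
523 hashes to 10; slot 10 is free → place at 10.
775 hashes to 6; 6 taken → place at 7.
330 hashes to 11; 11 taken → place at 12.
437 hashes to 6; 6,7,10 taken → place at 2.
Table: [490, _, 437, _, _, _, 554, 775, _, _, 523, 421, 330]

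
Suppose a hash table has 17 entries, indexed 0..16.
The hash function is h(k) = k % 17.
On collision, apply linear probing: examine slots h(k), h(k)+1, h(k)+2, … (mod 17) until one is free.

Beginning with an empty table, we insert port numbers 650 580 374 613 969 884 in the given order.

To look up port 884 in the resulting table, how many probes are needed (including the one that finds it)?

6

Insert 650: h=4, slot 4 empty -> index 4.
Insert 580: h=2, slot 2 empty -> index 2.
Insert 374: h=0, slot 0 empty -> index 0.
Insert 613: h=1, slot 1 empty -> index 1.
Insert 969: h=0, slots 0,1,2 occupied -> index 3.
Insert 884: h=0, slots 0,1,2,3,4 occupied -> index 5.
Table: [374, 613, 580, 969, 650, 884, _, _, _, _, _, _, _, _, _, _, _]
Lookup 884: h=0, probe 0,1,2,3,4,5 → found at 5.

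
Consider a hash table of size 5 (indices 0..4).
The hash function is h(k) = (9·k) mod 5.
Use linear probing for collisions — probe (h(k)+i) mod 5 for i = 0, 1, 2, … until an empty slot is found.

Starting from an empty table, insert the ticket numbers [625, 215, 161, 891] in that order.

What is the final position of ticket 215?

1

Insert 625: h=0, slot 0 empty => index 0.
Insert 215: h=0, slot 0 occupied => index 1.
Insert 161: h=4, slot 4 empty => index 4.
Insert 891: h=4, slots 4,0,1 occupied => index 2.
Table: [625, 215, 891, ∅, 161]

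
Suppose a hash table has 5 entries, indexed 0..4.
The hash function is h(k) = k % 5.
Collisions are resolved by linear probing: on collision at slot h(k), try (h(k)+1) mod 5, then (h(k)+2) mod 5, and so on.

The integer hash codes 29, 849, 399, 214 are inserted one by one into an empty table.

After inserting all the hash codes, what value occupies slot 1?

29: h=4 -> slot 4
849: h=4, probe 4,0 -> slot 0
399: h=4, probe 4,0,1 -> slot 1
214: h=4, probe 4,0,1,2 -> slot 2
Table: [849, 399, 214, ., 29]

399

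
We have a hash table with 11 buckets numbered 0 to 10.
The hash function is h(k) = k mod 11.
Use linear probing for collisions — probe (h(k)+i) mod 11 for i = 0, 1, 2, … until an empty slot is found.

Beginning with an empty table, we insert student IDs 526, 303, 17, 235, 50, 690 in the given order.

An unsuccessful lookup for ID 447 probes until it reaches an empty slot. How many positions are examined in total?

526: h=9 -> slot 9
303: h=6 -> slot 6
17: h=6, probe 6,7 -> slot 7
235: h=4 -> slot 4
50: h=6, probe 6,7,8 -> slot 8
690: h=8, probe 8,9,10 -> slot 10
Table: [∅, ∅, ∅, ∅, 235, ∅, 303, 17, 50, 526, 690]
Lookup 447: h=7, probe 7,8,9,10,0 → slot 0 empty, not found.

5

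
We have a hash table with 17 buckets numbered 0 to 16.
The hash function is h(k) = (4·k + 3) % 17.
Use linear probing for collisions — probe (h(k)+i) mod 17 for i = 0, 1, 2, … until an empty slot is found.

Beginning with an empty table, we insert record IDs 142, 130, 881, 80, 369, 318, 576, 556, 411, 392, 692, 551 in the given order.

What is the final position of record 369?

Insert 142: h=10, slot 10 empty → index 10.
Insert 130: h=13, slot 13 empty → index 13.
Insert 881: h=8, slot 8 empty → index 8.
Insert 80: h=0, slot 0 empty → index 0.
Insert 369: h=0, slot 0 occupied → index 1.
Insert 318: h=0, slots 0,1 occupied → index 2.
Insert 576: h=12, slot 12 empty → index 12.
Insert 556: h=0, slots 0,1,2 occupied → index 3.
Insert 411: h=15, slot 15 empty → index 15.
Insert 392: h=7, slot 7 empty → index 7.
Insert 692: h=0, slots 0,1,2,3 occupied → index 4.
Insert 551: h=14, slot 14 empty → index 14.
Table: [80, 369, 318, 556, 692, _, _, 392, 881, _, 142, _, 576, 130, 551, 411, _]

1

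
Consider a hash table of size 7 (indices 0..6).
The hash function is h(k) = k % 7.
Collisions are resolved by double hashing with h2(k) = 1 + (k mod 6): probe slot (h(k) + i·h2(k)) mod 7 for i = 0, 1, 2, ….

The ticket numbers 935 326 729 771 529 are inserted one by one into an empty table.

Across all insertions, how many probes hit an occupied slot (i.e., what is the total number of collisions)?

Insert 935: h=4, slot 4 empty -> index 4.
Insert 326: h=4, h2=3, slot 4 occupied -> index 0.
Insert 729: h=1, slot 1 empty -> index 1.
Insert 771: h=1, h2=4, slot 1 occupied -> index 5.
Insert 529: h=4, h2=2, slot 4 occupied -> index 6.
Table: [326, 729, _, _, 935, 771, 529]

3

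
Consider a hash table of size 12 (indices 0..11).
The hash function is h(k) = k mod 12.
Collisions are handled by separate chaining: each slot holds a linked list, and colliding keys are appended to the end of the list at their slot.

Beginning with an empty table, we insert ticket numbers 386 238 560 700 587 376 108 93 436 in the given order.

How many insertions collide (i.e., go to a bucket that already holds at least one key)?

2

Insert 386: h=2, bucket 2 empty -> new chain.
Insert 238: h=10, bucket 10 empty -> new chain.
Insert 560: h=8, bucket 8 empty -> new chain.
Insert 700: h=4, bucket 4 empty -> new chain.
Insert 587: h=11, bucket 11 empty -> new chain.
Insert 376: h=4, bucket 4 nonempty -> append to chain.
Insert 108: h=0, bucket 0 empty -> new chain.
Insert 93: h=9, bucket 9 empty -> new chain.
Insert 436: h=4, bucket 4 nonempty -> append to chain.
Final buckets:
0: 108
1: -
2: 386
3: -
4: 700 -> 376 -> 436
5: -
6: -
7: -
8: 560
9: 93
10: 238
11: 587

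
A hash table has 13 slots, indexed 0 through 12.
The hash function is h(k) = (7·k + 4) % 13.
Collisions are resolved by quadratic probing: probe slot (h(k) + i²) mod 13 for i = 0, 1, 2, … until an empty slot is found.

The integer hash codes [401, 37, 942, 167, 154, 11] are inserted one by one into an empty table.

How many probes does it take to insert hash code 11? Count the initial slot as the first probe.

6

401: h=3 => slot 3
37: h=3, probe 3,4 => slot 4
942: h=7 => slot 7
167: h=3, probe 3,4,7,12 => slot 12
154: h=3, probe 3,4,7,12,6 => slot 6
11: h=3, probe 3,4,7,12,6,2 => slot 2
Table: [—, —, 11, 401, 37, —, 154, 942, —, —, —, —, 167]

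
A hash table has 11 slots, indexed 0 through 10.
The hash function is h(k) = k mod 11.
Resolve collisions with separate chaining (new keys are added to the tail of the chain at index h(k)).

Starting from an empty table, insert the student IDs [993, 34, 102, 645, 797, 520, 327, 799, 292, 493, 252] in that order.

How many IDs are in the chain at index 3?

993 -> bucket 3
34 -> bucket 1
102 -> bucket 3 (collision)
645 -> bucket 7
797 -> bucket 5
520 -> bucket 3 (collision)
327 -> bucket 8
799 -> bucket 7 (collision)
292 -> bucket 6
493 -> bucket 9
252 -> bucket 10
Final buckets:
0: .
1: 34
2: .
3: 993 -> 102 -> 520
4: .
5: 797
6: 292
7: 645 -> 799
8: 327
9: 493
10: 252

3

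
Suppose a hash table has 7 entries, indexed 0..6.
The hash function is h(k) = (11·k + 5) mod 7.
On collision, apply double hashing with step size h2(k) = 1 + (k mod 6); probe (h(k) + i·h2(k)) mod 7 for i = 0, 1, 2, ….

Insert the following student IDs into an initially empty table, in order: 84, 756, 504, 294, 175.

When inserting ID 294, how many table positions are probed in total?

84 hashes to 5; slot 5 is free -> place at 5.
756 hashes to 5, h2=1; 5 taken -> place at 6.
504 hashes to 5, h2=1; 5,6 taken -> place at 0.
294 hashes to 5, h2=1; 5,6,0 taken -> place at 1.
175 hashes to 5, h2=2; 5,0 taken -> place at 2.
Table: [504, 294, 175, ∅, ∅, 84, 756]

4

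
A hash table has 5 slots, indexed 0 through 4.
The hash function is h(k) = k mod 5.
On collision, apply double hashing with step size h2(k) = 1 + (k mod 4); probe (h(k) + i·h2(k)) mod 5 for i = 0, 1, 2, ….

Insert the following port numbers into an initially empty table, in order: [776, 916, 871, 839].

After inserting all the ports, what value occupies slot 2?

916

Insert 776: h=1, slot 1 empty → index 1.
Insert 916: h=1, h2=1, slot 1 occupied → index 2.
Insert 871: h=1, h2=4, slot 1 occupied → index 0.
Insert 839: h=4, slot 4 empty → index 4.
Table: [871, 776, 916, ∅, 839]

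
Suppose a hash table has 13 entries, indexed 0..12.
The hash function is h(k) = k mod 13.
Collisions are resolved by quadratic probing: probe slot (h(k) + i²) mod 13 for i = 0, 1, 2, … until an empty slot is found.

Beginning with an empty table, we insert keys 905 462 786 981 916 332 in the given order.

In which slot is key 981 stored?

10

905: h=8 -> slot 8
462: h=7 -> slot 7
786: h=6 -> slot 6
981: h=6, probe 6,7,10 -> slot 10
916: h=6, probe 6,7,10,2 -> slot 2
332: h=7, probe 7,8,11 -> slot 11
Table: [-, -, 916, -, -, -, 786, 462, 905, -, 981, 332, -]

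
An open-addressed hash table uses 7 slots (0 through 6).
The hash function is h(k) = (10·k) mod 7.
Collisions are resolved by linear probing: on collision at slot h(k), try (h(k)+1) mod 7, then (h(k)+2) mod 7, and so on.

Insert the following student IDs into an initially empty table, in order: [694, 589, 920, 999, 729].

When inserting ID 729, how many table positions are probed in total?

3

694: h=3 => slot 3
589: h=3, probe 3,4 => slot 4
920: h=2 => slot 2
999: h=1 => slot 1
729: h=3, probe 3,4,5 => slot 5
Table: [_, 999, 920, 694, 589, 729, _]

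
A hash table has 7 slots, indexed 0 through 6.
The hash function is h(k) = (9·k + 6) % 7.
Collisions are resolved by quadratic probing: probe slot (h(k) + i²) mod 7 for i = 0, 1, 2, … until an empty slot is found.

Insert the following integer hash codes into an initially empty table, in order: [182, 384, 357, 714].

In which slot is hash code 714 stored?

3

182 hashes to 6; slot 6 is free => place at 6.
384 hashes to 4; slot 4 is free => place at 4.
357 hashes to 6; 6 taken => place at 0.
714 hashes to 6; 6,0 taken => place at 3.
Table: [357, ∅, ∅, 714, 384, ∅, 182]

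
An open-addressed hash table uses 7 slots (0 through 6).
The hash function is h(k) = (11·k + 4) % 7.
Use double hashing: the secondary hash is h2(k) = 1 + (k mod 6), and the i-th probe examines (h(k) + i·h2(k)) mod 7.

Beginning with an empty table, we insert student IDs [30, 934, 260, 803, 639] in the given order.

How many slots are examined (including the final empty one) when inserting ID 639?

3

30 hashes to 5; slot 5 is free → place at 5.
934 hashes to 2; slot 2 is free → place at 2.
260 hashes to 1; slot 1 is free → place at 1.
803 hashes to 3; slot 3 is free → place at 3.
639 hashes to 5, h2=4; 5,2 taken → place at 6.
Table: [—, 260, 934, 803, —, 30, 639]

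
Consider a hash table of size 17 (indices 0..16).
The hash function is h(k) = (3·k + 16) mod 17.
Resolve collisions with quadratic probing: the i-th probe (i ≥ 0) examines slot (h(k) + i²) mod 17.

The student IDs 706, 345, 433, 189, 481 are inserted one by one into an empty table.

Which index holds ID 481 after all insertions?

Insert 706: h=9, slot 9 empty → index 9.
Insert 345: h=14, slot 14 empty → index 14.
Insert 433: h=6, slot 6 empty → index 6.
Insert 189: h=5, slot 5 empty → index 5.
Insert 481: h=14, slot 14 occupied → index 15.
Table: [∅, ∅, ∅, ∅, ∅, 189, 433, ∅, ∅, 706, ∅, ∅, ∅, ∅, 345, 481, ∅]

15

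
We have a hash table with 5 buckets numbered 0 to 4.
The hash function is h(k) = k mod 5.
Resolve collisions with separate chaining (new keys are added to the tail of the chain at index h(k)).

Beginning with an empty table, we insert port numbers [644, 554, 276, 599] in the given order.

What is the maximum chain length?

644 → bucket 4
554 → bucket 4 (collision)
276 → bucket 1
599 → bucket 4 (collision)
Final buckets:
0: ∅
1: 276
2: ∅
3: ∅
4: 644 -> 554 -> 599

3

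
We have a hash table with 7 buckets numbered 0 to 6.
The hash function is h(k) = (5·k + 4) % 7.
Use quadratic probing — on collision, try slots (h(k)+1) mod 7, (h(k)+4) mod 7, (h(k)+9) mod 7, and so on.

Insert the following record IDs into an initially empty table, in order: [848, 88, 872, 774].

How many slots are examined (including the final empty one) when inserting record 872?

2

Insert 848: h=2, slot 2 empty -> index 2.
Insert 88: h=3, slot 3 empty -> index 3.
Insert 872: h=3, slot 3 occupied -> index 4.
Insert 774: h=3, slots 3,4 occupied -> index 0.
Table: [774, —, 848, 88, 872, —, —]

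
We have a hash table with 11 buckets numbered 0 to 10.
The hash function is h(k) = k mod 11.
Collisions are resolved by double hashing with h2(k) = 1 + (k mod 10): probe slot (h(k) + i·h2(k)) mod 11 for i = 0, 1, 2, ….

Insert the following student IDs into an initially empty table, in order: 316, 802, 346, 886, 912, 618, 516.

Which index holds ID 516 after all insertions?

Insert 316: h=8, slot 8 empty -> index 8.
Insert 802: h=10, slot 10 empty -> index 10.
Insert 346: h=5, slot 5 empty -> index 5.
Insert 886: h=6, slot 6 empty -> index 6.
Insert 912: h=10, h2=3, slot 10 occupied -> index 2.
Insert 618: h=2, h2=9, slot 2 occupied -> index 0.
Insert 516: h=10, h2=7, slots 10,6,2 occupied -> index 9.
Table: [618, ∅, 912, ∅, ∅, 346, 886, ∅, 316, 516, 802]

9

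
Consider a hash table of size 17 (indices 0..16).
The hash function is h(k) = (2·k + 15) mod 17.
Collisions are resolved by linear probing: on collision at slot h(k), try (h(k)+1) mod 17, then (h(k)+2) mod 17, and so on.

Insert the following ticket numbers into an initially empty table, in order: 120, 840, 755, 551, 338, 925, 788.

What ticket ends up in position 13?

755

Insert 120: h=0, slot 0 empty => index 0.
Insert 840: h=12, slot 12 empty => index 12.
Insert 755: h=12, slot 12 occupied => index 13.
Insert 551: h=12, slots 12,13 occupied => index 14.
Insert 338: h=11, slot 11 empty => index 11.
Insert 925: h=12, slots 12,13,14 occupied => index 15.
Insert 788: h=10, slot 10 empty => index 10.
Table: [120, ., ., ., ., ., ., ., ., ., 788, 338, 840, 755, 551, 925, .]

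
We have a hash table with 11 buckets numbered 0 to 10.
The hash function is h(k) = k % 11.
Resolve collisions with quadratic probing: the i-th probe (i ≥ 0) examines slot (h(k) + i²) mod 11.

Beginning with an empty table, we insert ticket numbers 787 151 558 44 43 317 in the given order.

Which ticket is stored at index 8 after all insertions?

151

787: h=6 -> slot 6
151: h=8 -> slot 8
558: h=8, probe 8,9 -> slot 9
44: h=0 -> slot 0
43: h=10 -> slot 10
317: h=9, probe 9,10,2 -> slot 2
Table: [44, _, 317, _, _, _, 787, _, 151, 558, 43]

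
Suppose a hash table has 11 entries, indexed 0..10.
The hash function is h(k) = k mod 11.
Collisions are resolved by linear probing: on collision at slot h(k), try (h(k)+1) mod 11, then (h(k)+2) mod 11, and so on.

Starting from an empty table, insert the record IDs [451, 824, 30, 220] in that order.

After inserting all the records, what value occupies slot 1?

451: h=0 -> slot 0
824: h=10 -> slot 10
30: h=8 -> slot 8
220: h=0, probe 0,1 -> slot 1
Table: [451, 220, ∅, ∅, ∅, ∅, ∅, ∅, 30, ∅, 824]

220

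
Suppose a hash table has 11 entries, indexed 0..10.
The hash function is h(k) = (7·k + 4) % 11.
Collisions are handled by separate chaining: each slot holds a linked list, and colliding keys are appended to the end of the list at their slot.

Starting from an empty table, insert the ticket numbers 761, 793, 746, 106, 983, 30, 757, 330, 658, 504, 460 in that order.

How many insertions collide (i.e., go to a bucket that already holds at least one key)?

4

Insert 761: h=7, bucket 7 empty → new chain.
Insert 793: h=0, bucket 0 empty → new chain.
Insert 746: h=1, bucket 1 empty → new chain.
Insert 106: h=9, bucket 9 empty → new chain.
Insert 983: h=10, bucket 10 empty → new chain.
Insert 30: h=5, bucket 5 empty → new chain.
Insert 757: h=1, bucket 1 nonempty → append to chain.
Insert 330: h=4, bucket 4 empty → new chain.
Insert 658: h=1, bucket 1 nonempty → append to chain.
Insert 504: h=1, bucket 1 nonempty → append to chain.
Insert 460: h=1, bucket 1 nonempty → append to chain.
Final buckets:
0: 793
1: 746 -> 757 -> 658 -> 504 -> 460
2: _
3: _
4: 330
5: 30
6: _
7: 761
8: _
9: 106
10: 983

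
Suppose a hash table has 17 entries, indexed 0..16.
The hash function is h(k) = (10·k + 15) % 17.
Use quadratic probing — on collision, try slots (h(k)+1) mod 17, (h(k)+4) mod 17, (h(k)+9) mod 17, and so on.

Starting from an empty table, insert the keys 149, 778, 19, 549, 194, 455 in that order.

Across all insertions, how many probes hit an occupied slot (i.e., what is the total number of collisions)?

149: h=9 → slot 9
778: h=9, probe 9,10 → slot 10
19: h=1 → slot 1
549: h=14 → slot 14
194: h=0 → slot 0
455: h=9, probe 9,10,13 → slot 13
Table: [194, 19, _, _, _, _, _, _, _, 149, 778, _, _, 455, 549, _, _]

3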